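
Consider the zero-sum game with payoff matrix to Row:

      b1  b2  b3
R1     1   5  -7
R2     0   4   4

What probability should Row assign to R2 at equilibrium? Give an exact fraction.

Row minima: R1 → -7, R2 → 0; maximin = 0.
Column maxima: b1 → 1, b2 → 5, b3 → 4; minimax = 1.
0 ≠ 1, so there is no saddle point; optimal play is mixed.
b2 is strictly dominated by b1 (it gives Row strictly more in every row), so Column never plays it.
On the remaining 2×2 (R1, R2 vs b1, b3):
Let Row play R1 with probability p. Expected payoff against b1: 1p + 0(1−p) = p; against b3: (-7)p + 4(1−p) = −11p + 4.
Setting these equal: p = −11p + 4 ⇒ 12p = 4 ⇒ p = 1/3, and the value is (1)·(1/3) = 1/3.
For Column: with q = P(b1), equating R1's and R2's payoffs gives 8q − 7 = −4q + 4 ⇒ q = 11/12.

2/3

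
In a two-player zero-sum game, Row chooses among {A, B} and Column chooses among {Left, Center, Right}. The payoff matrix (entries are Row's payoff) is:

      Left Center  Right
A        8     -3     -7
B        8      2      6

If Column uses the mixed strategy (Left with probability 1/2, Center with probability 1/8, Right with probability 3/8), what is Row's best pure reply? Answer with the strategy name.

Expected payoff of A: (1/2)·8 + (1/8)·(-3) + (3/8)·(-7) = 1.
Expected payoff of B: (1/2)·8 + (1/8)·2 + (3/8)·6 = 13/2.
The largest is 13/2, so Row's best response is B.

B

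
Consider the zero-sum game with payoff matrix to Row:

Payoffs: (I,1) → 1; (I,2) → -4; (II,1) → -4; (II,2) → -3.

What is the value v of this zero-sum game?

Row minima: I → -4, II → -4; maximin = -4.
Column maxima: 1 → 1, 2 → -3; minimax = -3.
-4 ≠ -3, so there is no saddle point; optimal play is mixed.
Let Row play I with probability p. Expected payoff against 1: 1p + (-4)(1−p) = 5p − 4; against 2: (-4)p + (-3)(1−p) = −p − 3.
Setting these equal: 5p − 4 = −p − 3 ⇒ 6p = 1 ⇒ p = 1/6, and the value is (5)·(1/6) − 4 = -19/6.
For Column: with q = P(1), equating I's and II's payoffs gives 5q − 4 = −q − 3 ⇒ q = 1/6.

-19/6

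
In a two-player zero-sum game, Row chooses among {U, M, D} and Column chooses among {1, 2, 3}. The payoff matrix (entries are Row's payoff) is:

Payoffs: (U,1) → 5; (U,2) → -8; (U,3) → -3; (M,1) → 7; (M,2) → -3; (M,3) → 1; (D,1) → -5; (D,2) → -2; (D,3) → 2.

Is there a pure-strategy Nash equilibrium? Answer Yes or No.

Row minima: U → -8, M → -3, D → -5; maximin = -3.
Column maxima: 1 → 7, 2 → -2, 3 → 2; minimax = -2.
-3 ≠ -2, so no pure-strategy equilibrium exists.

No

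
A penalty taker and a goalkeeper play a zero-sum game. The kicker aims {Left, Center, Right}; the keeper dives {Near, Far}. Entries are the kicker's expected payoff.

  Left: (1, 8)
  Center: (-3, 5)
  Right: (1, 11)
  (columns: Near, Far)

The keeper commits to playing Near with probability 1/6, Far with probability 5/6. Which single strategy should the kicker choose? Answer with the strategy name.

Expected payoff of Left: (1/6)·1 + (5/6)·8 = 41/6.
Expected payoff of Center: (1/6)·(-3) + (5/6)·5 = 11/3.
Expected payoff of Right: (1/6)·1 + (5/6)·11 = 28/3.
The largest is 28/3, so the kicker's best response is Right.

Right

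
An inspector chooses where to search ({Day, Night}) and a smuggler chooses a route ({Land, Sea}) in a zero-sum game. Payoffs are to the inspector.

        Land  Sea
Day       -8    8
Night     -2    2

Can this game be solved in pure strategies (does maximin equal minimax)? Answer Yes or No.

Row minima: Day → -8, Night → -2; maximin = -2.
Column maxima: Land → -2, Sea → 8; minimax = -2.
maximin = minimax = -2, so a saddle point exists.

Yes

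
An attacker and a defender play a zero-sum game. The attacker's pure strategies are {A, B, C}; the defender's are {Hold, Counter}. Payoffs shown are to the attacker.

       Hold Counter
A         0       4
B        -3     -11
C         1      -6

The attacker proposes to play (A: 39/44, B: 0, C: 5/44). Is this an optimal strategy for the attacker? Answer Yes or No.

Against Hold this mix gives (39/44)·0 + (5/44)·1 = 5/44.
Against Counter this mix gives (39/44)·4 + (5/44)·(-6) = 63/22.
The defender will play Hold, holding the attacker to 5/44. Shifting weight toward the row that does better against Hold would raise this floor (the equalizing mix achieves 4/11 against both Hold and Counter), so the proposed strategy is not optimal.

No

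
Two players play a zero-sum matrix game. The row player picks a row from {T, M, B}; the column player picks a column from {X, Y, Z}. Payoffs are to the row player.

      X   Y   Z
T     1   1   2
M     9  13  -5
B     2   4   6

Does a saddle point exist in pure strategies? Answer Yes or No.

No

Row minima: T → 1, M → -5, B → 2; maximin = 2.
Column maxima: X → 9, Y → 13, Z → 6; minimax = 6.
2 ≠ 6, so no pure-strategy equilibrium exists.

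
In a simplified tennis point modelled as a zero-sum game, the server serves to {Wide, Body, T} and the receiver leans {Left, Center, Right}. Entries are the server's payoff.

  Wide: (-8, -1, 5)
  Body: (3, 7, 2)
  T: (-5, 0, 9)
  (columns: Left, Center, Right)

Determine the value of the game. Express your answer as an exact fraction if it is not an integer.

37/15

Row minima: Wide → -8, Body → 2, T → -5; maximin = 2.
Column maxima: Left → 3, Center → 7, Right → 9; minimax = 3.
2 ≠ 3, so there is no saddle point; optimal play is mixed.
Wide is strictly dominated by T, so the server never plays it.
Center is strictly dominated by Left (it gives the server strictly more in every row), so the receiver never plays it.
On the remaining 2×2 (Body, T vs Left, Right):
Let the server play Body with probability p. Expected payoff against Left: 3p + (-5)(1−p) = 8p − 5; against Right: 2p + 9(1−p) = −7p + 9.
Setting these equal: 8p − 5 = −7p + 9 ⇒ 15p = 14 ⇒ p = 14/15, and the value is (8)·(14/15) − 5 = 37/15.
For the receiver: with q = P(Left), equating Body's and T's payoffs gives q + 2 = −14q + 9 ⇒ q = 7/15.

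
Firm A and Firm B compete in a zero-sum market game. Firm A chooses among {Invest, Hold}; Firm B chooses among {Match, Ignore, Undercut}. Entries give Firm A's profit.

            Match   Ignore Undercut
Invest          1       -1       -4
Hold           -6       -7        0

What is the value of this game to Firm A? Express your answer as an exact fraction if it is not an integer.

-14/5

Row minima: Invest → -4, Hold → -7; maximin = -4.
Column maxima: Match → 1, Ignore → -1, Undercut → 0; minimax = -1.
-4 ≠ -1, so there is no saddle point; optimal play is mixed.
Match is strictly dominated by Ignore (it gives Firm A strictly more in every row), so Firm B never plays it.
On the remaining 2×2 (Invest, Hold vs Ignore, Undercut):
Let Firm A play Invest with probability p. Expected payoff against Ignore: (-1)p + (-7)(1−p) = 6p − 7; against Undercut: (-4)p + 0(1−p) = −4p.
Setting these equal: 6p − 7 = −4p ⇒ 10p = 7 ⇒ p = 7/10, and the value is (6)·(7/10) − 7 = -14/5.
For Firm B: with q = P(Ignore), equating Invest's and Hold's payoffs gives 3q − 4 = −7q ⇒ q = 2/5.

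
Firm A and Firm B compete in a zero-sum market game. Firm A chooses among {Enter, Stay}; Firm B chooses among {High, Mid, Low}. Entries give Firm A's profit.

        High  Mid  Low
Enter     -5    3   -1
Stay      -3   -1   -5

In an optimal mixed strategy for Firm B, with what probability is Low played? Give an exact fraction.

Row minima: Enter → -5, Stay → -5; maximin = -5.
Column maxima: High → -3, Mid → 3, Low → -1; minimax = -3.
-5 ≠ -3, so there is no saddle point; optimal play is mixed.
Mid is strictly dominated by High (it gives Firm A strictly more in every row), so Firm B never plays it.
On the remaining 2×2 (Enter, Stay vs High, Low):
Let Firm A play Enter with probability p. Expected payoff against High: (-5)p + (-3)(1−p) = −2p − 3; against Low: (-1)p + (-5)(1−p) = 4p − 5.
Setting these equal: −2p − 3 = 4p − 5 ⇒ −6p = -2 ⇒ p = 1/3, and the value is (-2)·(1/3) − 3 = -11/3.
For Firm B: with q = P(High), equating Enter's and Stay's payoffs gives −4q − 1 = 2q − 5 ⇒ q = 2/3.

1/3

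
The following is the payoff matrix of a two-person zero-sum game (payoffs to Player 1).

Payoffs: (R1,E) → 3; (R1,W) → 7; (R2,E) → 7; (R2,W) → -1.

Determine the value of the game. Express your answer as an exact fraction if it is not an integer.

13/3

Row minima: R1 → 3, R2 → -1; maximin = 3.
Column maxima: E → 7, W → 7; minimax = 7.
3 ≠ 7, so there is no saddle point; optimal play is mixed.
Let Player 1 play R1 with probability p. Expected payoff against E: 3p + 7(1−p) = −4p + 7; against W: 7p + (-1)(1−p) = 8p − 1.
Setting these equal: −4p + 7 = 8p − 1 ⇒ −12p = -8 ⇒ p = 2/3, and the value is (-4)·(2/3) + 7 = 13/3.
For Player 2: with q = P(E), equating R1's and R2's payoffs gives −4q + 7 = 8q − 1 ⇒ q = 2/3.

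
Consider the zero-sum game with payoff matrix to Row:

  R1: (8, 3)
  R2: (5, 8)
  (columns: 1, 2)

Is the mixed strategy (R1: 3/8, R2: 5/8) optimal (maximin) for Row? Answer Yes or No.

Against 1 this mix gives (3/8)·8 + (5/8)·5 = 49/8.
Against 2 this mix gives (3/8)·3 + (5/8)·8 = 49/8.
All of Column's active replies (1, 2) yield 49/8, and no column does worse for Row. The mix makes Column indifferent and guarantees 49/8, so it is optimal.

Yes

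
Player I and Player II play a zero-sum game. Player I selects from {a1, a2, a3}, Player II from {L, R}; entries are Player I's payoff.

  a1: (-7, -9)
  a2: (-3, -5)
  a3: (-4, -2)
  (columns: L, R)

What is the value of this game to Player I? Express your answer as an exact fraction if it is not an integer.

-7/2

Row minima: a1 → -9, a2 → -5, a3 → -4; maximin = -4.
Column maxima: L → -3, R → -2; minimax = -3.
-4 ≠ -3, so there is no saddle point; optimal play is mixed.
a1 is strictly dominated by a2, so Player I never plays it.
On the remaining 2×2 (a2, a3 vs L, R):
Let Player I play a2 with probability p. Expected payoff against L: (-3)p + (-4)(1−p) = p − 4; against R: (-5)p + (-2)(1−p) = −3p − 2.
Setting these equal: p − 4 = −3p − 2 ⇒ 4p = 2 ⇒ p = 1/2, and the value is (1)·(1/2) − 4 = -7/2.
For Player II: with q = P(L), equating a2's and a3's payoffs gives 2q − 5 = −2q − 2 ⇒ q = 3/4.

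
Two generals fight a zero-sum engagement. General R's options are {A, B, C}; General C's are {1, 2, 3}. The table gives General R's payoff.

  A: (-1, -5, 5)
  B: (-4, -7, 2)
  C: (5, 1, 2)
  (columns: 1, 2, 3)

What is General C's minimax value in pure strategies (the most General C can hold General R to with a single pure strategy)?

1

Column maxima: 1 → 5, 2 → 1, 3 → 5.
The smallest of these is 1.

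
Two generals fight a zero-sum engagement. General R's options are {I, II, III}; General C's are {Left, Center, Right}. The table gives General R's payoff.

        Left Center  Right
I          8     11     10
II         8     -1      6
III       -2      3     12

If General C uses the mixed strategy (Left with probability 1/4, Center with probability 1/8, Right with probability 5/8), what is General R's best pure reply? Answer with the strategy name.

I

Expected payoff of I: (1/4)·8 + (1/8)·11 + (5/8)·10 = 77/8.
Expected payoff of II: (1/4)·8 + (1/8)·(-1) + (5/8)·6 = 45/8.
Expected payoff of III: (1/4)·(-2) + (1/8)·3 + (5/8)·12 = 59/8.
The largest is 77/8, so General R's best response is I.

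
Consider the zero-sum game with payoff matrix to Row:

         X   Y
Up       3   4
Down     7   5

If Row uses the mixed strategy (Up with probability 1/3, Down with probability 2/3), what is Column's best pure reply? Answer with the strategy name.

Y

If Column plays X, Row's expected payoff is (1/3)·3 + (2/3)·7 = 17/3.
If Column plays Y, Row's expected payoff is (1/3)·4 + (2/3)·5 = 14/3.
Column minimizes Row's payoff; the smallest is 14/3, so the best response is Y.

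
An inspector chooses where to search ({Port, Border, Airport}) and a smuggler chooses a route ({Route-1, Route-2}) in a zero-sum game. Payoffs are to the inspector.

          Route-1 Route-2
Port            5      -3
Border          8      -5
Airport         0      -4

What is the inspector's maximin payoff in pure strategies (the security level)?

-3

Row minima: Port → -3, Border → -5, Airport → -4.
The best of these is -3.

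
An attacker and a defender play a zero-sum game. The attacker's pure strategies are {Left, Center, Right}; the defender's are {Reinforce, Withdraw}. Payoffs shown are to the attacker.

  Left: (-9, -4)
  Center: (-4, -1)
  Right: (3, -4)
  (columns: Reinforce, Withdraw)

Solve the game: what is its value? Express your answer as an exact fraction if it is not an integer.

Row minima: Left → -9, Center → -4, Right → -4; maximin = -4.
Column maxima: Reinforce → 3, Withdraw → -1; minimax = -1.
-4 ≠ -1, so there is no saddle point; optimal play is mixed.
Left is strictly dominated by Center, so the attacker never plays it.
On the remaining 2×2 (Center, Right vs Reinforce, Withdraw):
Let the attacker play Center with probability p. Expected payoff against Reinforce: (-4)p + 3(1−p) = −7p + 3; against Withdraw: (-1)p + (-4)(1−p) = 3p − 4.
Setting these equal: −7p + 3 = 3p − 4 ⇒ −10p = -7 ⇒ p = 7/10, and the value is (-7)·(7/10) + 3 = -19/10.
For the defender: with q = P(Reinforce), equating Center's and Right's payoffs gives −3q − 1 = 7q − 4 ⇒ q = 3/10.

-19/10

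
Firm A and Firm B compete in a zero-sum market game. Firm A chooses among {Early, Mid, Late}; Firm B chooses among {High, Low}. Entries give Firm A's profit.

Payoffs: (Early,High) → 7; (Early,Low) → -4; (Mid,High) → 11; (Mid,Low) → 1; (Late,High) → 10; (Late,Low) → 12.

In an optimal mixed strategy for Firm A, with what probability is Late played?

Row minima: Early → -4, Mid → 1, Late → 10; maximin = 10.
Column maxima: High → 11, Low → 12; minimax = 11.
10 ≠ 11, so there is no saddle point; optimal play is mixed.
Early is strictly dominated by Mid, so Firm A never plays it.
On the remaining 2×2 (Mid, Late vs High, Low):
Let Firm A play Mid with probability p. Expected payoff against High: 11p + 10(1−p) = p + 10; against Low: 1p + 12(1−p) = −11p + 12.
Setting these equal: p + 10 = −11p + 12 ⇒ 12p = 2 ⇒ p = 1/6, and the value is (1)·(1/6) + 10 = 61/6.
For Firm B: with q = P(High), equating Mid's and Late's payoffs gives 10q + 1 = −2q + 12 ⇒ q = 11/12.

5/6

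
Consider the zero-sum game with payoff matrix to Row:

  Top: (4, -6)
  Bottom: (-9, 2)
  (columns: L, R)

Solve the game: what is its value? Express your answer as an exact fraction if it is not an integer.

Row minima: Top → -6, Bottom → -9; maximin = -6.
Column maxima: L → 4, R → 2; minimax = 2.
-6 ≠ 2, so there is no saddle point; optimal play is mixed.
Let Row play Top with probability p. Expected payoff against L: 4p + (-9)(1−p) = 13p − 9; against R: (-6)p + 2(1−p) = −8p + 2.
Setting these equal: 13p − 9 = −8p + 2 ⇒ 21p = 11 ⇒ p = 11/21, and the value is (13)·(11/21) − 9 = -46/21.
For Column: with q = P(L), equating Top's and Bottom's payoffs gives 10q − 6 = −11q + 2 ⇒ q = 8/21.

-46/21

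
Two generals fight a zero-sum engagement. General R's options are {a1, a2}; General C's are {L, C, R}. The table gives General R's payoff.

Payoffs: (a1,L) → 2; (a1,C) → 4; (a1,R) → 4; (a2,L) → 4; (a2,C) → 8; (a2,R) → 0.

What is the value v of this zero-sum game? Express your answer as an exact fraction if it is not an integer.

Row minima: a1 → 2, a2 → 0; maximin = 2.
Column maxima: L → 4, C → 8, R → 4; minimax = 4.
2 ≠ 4, so there is no saddle point; optimal play is mixed.
C is strictly dominated by L (it gives General R strictly more in every row), so General C never plays it.
On the remaining 2×2 (a1, a2 vs L, R):
Let General R play a1 with probability p. Expected payoff against L: 2p + 4(1−p) = −2p + 4; against R: 4p + 0(1−p) = 4p.
Setting these equal: −2p + 4 = 4p ⇒ −6p = -4 ⇒ p = 2/3, and the value is (-2)·(2/3) + 4 = 8/3.
For General C: with q = P(L), equating a1's and a2's payoffs gives −2q + 4 = 4q ⇒ q = 2/3.

8/3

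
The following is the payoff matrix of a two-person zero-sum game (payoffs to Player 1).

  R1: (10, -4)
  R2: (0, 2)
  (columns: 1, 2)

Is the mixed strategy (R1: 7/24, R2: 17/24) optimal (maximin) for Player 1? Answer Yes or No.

Against 1 this mix gives (7/24)·10 + (17/24)·0 = 35/12.
Against 2 this mix gives (7/24)·(-4) + (17/24)·2 = 1/4.
Player 2 will play 2, holding Player 1 to 1/4. Shifting weight toward the row that does better against 2 would raise this floor (the equalizing mix achieves 5/4 against both 2 and 1), so the proposed strategy is not optimal.

No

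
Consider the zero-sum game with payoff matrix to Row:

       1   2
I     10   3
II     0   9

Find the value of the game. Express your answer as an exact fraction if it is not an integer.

45/8

Row minima: I → 3, II → 0; maximin = 3.
Column maxima: 1 → 10, 2 → 9; minimax = 9.
3 ≠ 9, so there is no saddle point; optimal play is mixed.
Let Row play I with probability p. Expected payoff against 1: 10p + 0(1−p) = 10p; against 2: 3p + 9(1−p) = −6p + 9.
Setting these equal: 10p = −6p + 9 ⇒ 16p = 9 ⇒ p = 9/16, and the value is (10)·(9/16) = 45/8.
For Column: with q = P(1), equating I's and II's payoffs gives 7q + 3 = −9q + 9 ⇒ q = 3/8.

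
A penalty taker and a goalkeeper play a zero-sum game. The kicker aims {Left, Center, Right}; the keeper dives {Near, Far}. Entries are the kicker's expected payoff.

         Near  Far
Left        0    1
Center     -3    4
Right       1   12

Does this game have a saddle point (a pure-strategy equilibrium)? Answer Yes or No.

Row minima: Left → 0, Center → -3, Right → 1; maximin = 1.
Column maxima: Near → 1, Far → 12; minimax = 1.
maximin = minimax = 1, so a saddle point exists.

Yes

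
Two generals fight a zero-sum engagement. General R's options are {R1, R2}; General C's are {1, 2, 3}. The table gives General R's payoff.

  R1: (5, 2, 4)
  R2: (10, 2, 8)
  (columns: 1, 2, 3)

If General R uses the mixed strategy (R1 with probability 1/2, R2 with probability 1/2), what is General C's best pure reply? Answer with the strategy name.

2

If General C plays 1, General R's expected payoff is (1/2)·5 + (1/2)·10 = 15/2.
If General C plays 2, General R's expected payoff is (1/2)·2 + (1/2)·2 = 2.
If General C plays 3, General R's expected payoff is (1/2)·4 + (1/2)·8 = 6.
General C minimizes General R's payoff; the smallest is 2, so the best response is 2.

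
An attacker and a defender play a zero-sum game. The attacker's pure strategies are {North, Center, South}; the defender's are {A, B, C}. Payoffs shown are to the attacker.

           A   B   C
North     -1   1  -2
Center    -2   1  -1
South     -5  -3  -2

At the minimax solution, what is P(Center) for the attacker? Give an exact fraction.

1/2

Row minima: North → -2, Center → -2, South → -5; maximin = -2.
Column maxima: A → -1, B → 1, C → -1; minimax = -1.
-2 ≠ -1, so there is no saddle point; optimal play is mixed.
South is strictly dominated by Center, so the attacker never plays it.
B is strictly dominated by A (it gives the attacker strictly more in every row), so the defender never plays it.
On the remaining 2×2 (North, Center vs A, C):
Let the attacker play North with probability p. Expected payoff against A: (-1)p + (-2)(1−p) = p − 2; against C: (-2)p + (-1)(1−p) = −p − 1.
Setting these equal: p − 2 = −p − 1 ⇒ 2p = 1 ⇒ p = 1/2, and the value is (1)·(1/2) − 2 = -3/2.
For the defender: with q = P(A), equating North's and Center's payoffs gives q − 2 = −q − 1 ⇒ q = 1/2.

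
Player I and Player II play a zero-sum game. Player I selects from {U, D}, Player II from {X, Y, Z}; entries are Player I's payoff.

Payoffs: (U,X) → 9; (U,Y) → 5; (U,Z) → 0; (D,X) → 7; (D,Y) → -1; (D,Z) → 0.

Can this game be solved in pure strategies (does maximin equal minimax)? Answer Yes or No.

Yes

Row minima: U → 0, D → -1; maximin = 0.
Column maxima: X → 9, Y → 5, Z → 0; minimax = 0.
maximin = minimax = 0, so a saddle point exists.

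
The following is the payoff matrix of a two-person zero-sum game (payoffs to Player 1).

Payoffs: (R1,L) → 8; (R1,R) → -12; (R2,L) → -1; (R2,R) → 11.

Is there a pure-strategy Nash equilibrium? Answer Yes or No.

No

Row minima: R1 → -12, R2 → -1; maximin = -1.
Column maxima: L → 8, R → 11; minimax = 8.
-1 ≠ 8, so no pure-strategy equilibrium exists.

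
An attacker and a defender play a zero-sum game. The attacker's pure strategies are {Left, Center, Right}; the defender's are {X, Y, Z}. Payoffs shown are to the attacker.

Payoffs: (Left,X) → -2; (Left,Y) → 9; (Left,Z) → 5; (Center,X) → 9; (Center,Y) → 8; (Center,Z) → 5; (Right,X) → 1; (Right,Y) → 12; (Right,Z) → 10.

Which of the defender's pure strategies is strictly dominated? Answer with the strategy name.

Z holds the attacker's payoff strictly below Y in every row: 5 < 9, 5 < 8, 10 < 12.
So Y is strictly dominated for the defender.

Y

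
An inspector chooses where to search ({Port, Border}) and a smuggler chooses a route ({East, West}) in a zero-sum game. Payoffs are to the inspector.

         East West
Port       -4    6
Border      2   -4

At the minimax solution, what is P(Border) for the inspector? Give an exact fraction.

Row minima: Port → -4, Border → -4; maximin = -4.
Column maxima: East → 2, West → 6; minimax = 2.
-4 ≠ 2, so there is no saddle point; optimal play is mixed.
Let the inspector play Port with probability p. Expected payoff against East: (-4)p + 2(1−p) = −6p + 2; against West: 6p + (-4)(1−p) = 10p − 4.
Setting these equal: −6p + 2 = 10p − 4 ⇒ −16p = -6 ⇒ p = 3/8, and the value is (-6)·(3/8) + 2 = -1/4.
For the smuggler: with q = P(East), equating Port's and Border's payoffs gives −10q + 6 = 6q − 4 ⇒ q = 5/8.

5/8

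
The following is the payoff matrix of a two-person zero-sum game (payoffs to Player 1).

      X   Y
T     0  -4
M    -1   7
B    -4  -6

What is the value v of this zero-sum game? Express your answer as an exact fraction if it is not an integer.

-1/3

Row minima: T → -4, M → -1, B → -6; maximin = -1.
Column maxima: X → 0, Y → 7; minimax = 0.
-1 ≠ 0, so there is no saddle point; optimal play is mixed.
B is strictly dominated by T, so Player 1 never plays it.
On the remaining 2×2 (T, M vs X, Y):
Let Player 1 play T with probability p. Expected payoff against X: 0p + (-1)(1−p) = p − 1; against Y: (-4)p + 7(1−p) = −11p + 7.
Setting these equal: p − 1 = −11p + 7 ⇒ 12p = 8 ⇒ p = 2/3, and the value is (1)·(2/3) − 1 = -1/3.
For Player 2: with q = P(X), equating T's and M's payoffs gives 4q − 4 = −8q + 7 ⇒ q = 11/12.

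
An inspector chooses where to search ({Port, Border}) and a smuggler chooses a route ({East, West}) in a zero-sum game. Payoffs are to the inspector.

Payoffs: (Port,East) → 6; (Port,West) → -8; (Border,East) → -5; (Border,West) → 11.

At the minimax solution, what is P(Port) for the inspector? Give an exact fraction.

8/15

Row minima: Port → -8, Border → -5; maximin = -5.
Column maxima: East → 6, West → 11; minimax = 6.
-5 ≠ 6, so there is no saddle point; optimal play is mixed.
Let the inspector play Port with probability p. Expected payoff against East: 6p + (-5)(1−p) = 11p − 5; against West: (-8)p + 11(1−p) = −19p + 11.
Setting these equal: 11p − 5 = −19p + 11 ⇒ 30p = 16 ⇒ p = 8/15, and the value is (11)·(8/15) − 5 = 13/15.
For the smuggler: with q = P(East), equating Port's and Border's payoffs gives 14q − 8 = −16q + 11 ⇒ q = 19/30.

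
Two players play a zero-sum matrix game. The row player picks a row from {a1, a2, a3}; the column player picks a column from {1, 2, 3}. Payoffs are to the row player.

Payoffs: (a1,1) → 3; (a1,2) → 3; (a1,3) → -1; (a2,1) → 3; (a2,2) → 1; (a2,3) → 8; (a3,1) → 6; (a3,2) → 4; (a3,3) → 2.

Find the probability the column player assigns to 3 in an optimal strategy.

Row minima: a1 → -1, a2 → 1, a3 → 2; maximin = 2.
Column maxima: 1 → 6, 2 → 4, 3 → 8; minimax = 4.
2 ≠ 4, so there is no saddle point; optimal play is mixed.
a1 is strictly dominated by a3, so the row player never plays it.
With a1 eliminated, 1 is strictly dominated by 2 (it gives the row player strictly more in every remaining row), so the column player never plays it.
On the remaining 2×2 (a2, a3 vs 2, 3):
Let the row player play a2 with probability p. Expected payoff against 2: 1p + 4(1−p) = −3p + 4; against 3: 8p + 2(1−p) = 6p + 2.
Setting these equal: −3p + 4 = 6p + 2 ⇒ −9p = -2 ⇒ p = 2/9, and the value is (-3)·(2/9) + 4 = 10/3.
For the column player: with q = P(2), equating a2's and a3's payoffs gives −7q + 8 = 2q + 2 ⇒ q = 2/3.

1/3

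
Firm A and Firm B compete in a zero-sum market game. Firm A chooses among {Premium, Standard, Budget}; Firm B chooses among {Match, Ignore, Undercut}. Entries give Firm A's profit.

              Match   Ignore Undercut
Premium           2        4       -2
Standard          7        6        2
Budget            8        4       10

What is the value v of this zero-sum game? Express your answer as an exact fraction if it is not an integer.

Row minima: Premium → -2, Standard → 2, Budget → 4; maximin = 4.
Column maxima: Match → 8, Ignore → 6, Undercut → 10; minimax = 6.
4 ≠ 6, so there is no saddle point; optimal play is mixed.
Premium is strictly dominated by Standard, so Firm A never plays it.
With Premium eliminated, Match is strictly dominated by Ignore (it gives Firm A strictly more in every remaining row), so Firm B never plays it.
On the remaining 2×2 (Standard, Budget vs Ignore, Undercut):
Let Firm A play Standard with probability p. Expected payoff against Ignore: 6p + 4(1−p) = 2p + 4; against Undercut: 2p + 10(1−p) = −8p + 10.
Setting these equal: 2p + 4 = −8p + 10 ⇒ 10p = 6 ⇒ p = 3/5, and the value is (2)·(3/5) + 4 = 26/5.
For Firm B: with q = P(Ignore), equating Standard's and Budget's payoffs gives 4q + 2 = −6q + 10 ⇒ q = 4/5.

26/5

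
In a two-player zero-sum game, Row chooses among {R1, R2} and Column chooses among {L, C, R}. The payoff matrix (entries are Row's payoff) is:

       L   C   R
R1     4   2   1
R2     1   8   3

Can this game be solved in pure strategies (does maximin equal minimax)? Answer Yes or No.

No

Row minima: R1 → 1, R2 → 1; maximin = 1.
Column maxima: L → 4, C → 8, R → 3; minimax = 3.
1 ≠ 3, so no pure-strategy equilibrium exists.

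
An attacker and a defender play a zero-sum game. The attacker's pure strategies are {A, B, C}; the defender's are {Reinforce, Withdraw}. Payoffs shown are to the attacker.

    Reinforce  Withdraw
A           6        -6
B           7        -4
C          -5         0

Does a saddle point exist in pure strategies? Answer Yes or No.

No

Row minima: A → -6, B → -4, C → -5; maximin = -4.
Column maxima: Reinforce → 7, Withdraw → 0; minimax = 0.
-4 ≠ 0, so no pure-strategy equilibrium exists.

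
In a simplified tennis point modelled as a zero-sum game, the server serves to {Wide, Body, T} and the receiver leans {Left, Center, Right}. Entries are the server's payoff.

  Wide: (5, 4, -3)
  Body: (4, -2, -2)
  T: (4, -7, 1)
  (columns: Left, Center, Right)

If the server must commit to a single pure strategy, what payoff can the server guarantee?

-2

Row minima: Wide → -3, Body → -2, T → -7.
The best of these is -2.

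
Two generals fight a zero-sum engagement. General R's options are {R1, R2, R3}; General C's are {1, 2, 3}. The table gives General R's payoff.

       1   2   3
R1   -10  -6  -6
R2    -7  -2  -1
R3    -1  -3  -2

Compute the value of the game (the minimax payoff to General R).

-19/7

Row minima: R1 → -10, R2 → -7, R3 → -3; maximin = -3.
Column maxima: 1 → -1, 2 → -2, 3 → -1; minimax = -2.
-3 ≠ -2, so there is no saddle point; optimal play is mixed.
R1 is strictly dominated by R2, so General R never plays it.
With R1 eliminated, 3 is strictly dominated by 2 (it gives General R strictly more in every remaining row), so General C never plays it.
On the remaining 2×2 (R2, R3 vs 1, 2):
Let General R play R2 with probability p. Expected payoff against 1: (-7)p + (-1)(1−p) = −6p − 1; against 2: (-2)p + (-3)(1−p) = p − 3.
Setting these equal: −6p − 1 = p − 3 ⇒ −7p = -2 ⇒ p = 2/7, and the value is (-6)·(2/7) − 1 = -19/7.
For General C: with q = P(1), equating R2's and R3's payoffs gives −5q − 2 = 2q − 3 ⇒ q = 1/7.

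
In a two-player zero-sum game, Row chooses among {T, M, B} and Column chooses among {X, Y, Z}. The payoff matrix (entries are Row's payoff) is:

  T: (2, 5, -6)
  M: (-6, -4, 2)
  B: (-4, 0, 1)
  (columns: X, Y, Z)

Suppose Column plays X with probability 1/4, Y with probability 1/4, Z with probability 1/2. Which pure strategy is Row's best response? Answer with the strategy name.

B

Expected payoff of T: (1/4)·2 + (1/4)·5 + (1/2)·(-6) = -5/4.
Expected payoff of M: (1/4)·(-6) + (1/4)·(-4) + (1/2)·2 = -3/2.
Expected payoff of B: (1/4)·(-4) + (1/4)·0 + (1/2)·1 = -1/2.
The largest is -1/2, so Row's best response is B.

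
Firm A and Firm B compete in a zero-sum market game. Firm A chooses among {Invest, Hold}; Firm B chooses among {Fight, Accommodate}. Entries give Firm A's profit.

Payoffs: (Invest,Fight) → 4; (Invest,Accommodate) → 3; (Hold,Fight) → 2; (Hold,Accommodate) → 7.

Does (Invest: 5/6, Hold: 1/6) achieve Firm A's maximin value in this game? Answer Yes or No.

Against Fight this mix gives (5/6)·4 + (1/6)·2 = 11/3.
Against Accommodate this mix gives (5/6)·3 + (1/6)·7 = 11/3.
All of Firm B's active replies (Fight, Accommodate) yield 11/3, and no column does worse for Firm A. The mix makes Firm B indifferent and guarantees 11/3, so it is optimal.

Yes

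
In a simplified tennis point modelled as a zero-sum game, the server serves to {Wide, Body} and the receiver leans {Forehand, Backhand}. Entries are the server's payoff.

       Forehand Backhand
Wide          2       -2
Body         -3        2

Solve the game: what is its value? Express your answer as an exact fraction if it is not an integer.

Row minima: Wide → -2, Body → -3; maximin = -2.
Column maxima: Forehand → 2, Backhand → 2; minimax = 2.
-2 ≠ 2, so there is no saddle point; optimal play is mixed.
Let the server play Wide with probability p. Expected payoff against Forehand: 2p + (-3)(1−p) = 5p − 3; against Backhand: (-2)p + 2(1−p) = −4p + 2.
Setting these equal: 5p − 3 = −4p + 2 ⇒ 9p = 5 ⇒ p = 5/9, and the value is (5)·(5/9) − 3 = -2/9.
For the receiver: with q = P(Forehand), equating Wide's and Body's payoffs gives 4q − 2 = −5q + 2 ⇒ q = 4/9.

-2/9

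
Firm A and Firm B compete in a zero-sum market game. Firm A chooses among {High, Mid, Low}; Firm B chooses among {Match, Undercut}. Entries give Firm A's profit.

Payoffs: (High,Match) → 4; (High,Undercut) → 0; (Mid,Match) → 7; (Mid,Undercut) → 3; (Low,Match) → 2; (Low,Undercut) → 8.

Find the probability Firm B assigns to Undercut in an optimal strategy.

1/2

Row minima: High → 0, Mid → 3, Low → 2; maximin = 3.
Column maxima: Match → 7, Undercut → 8; minimax = 7.
3 ≠ 7, so there is no saddle point; optimal play is mixed.
High is strictly dominated by Mid, so Firm A never plays it.
On the remaining 2×2 (Mid, Low vs Match, Undercut):
Let Firm A play Mid with probability p. Expected payoff against Match: 7p + 2(1−p) = 5p + 2; against Undercut: 3p + 8(1−p) = −5p + 8.
Setting these equal: 5p + 2 = −5p + 8 ⇒ 10p = 6 ⇒ p = 3/5, and the value is (5)·(3/5) + 2 = 5.
For Firm B: with q = P(Match), equating Mid's and Low's payoffs gives 4q + 3 = −6q + 8 ⇒ q = 1/2.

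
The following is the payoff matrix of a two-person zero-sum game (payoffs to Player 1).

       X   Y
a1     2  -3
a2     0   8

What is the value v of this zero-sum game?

Row minima: a1 → -3, a2 → 0; maximin = 0.
Column maxima: X → 2, Y → 8; minimax = 2.
0 ≠ 2, so there is no saddle point; optimal play is mixed.
Let Player 1 play a1 with probability p. Expected payoff against X: 2p + 0(1−p) = 2p; against Y: (-3)p + 8(1−p) = −11p + 8.
Setting these equal: 2p = −11p + 8 ⇒ 13p = 8 ⇒ p = 8/13, and the value is (2)·(8/13) = 16/13.
For Player 2: with q = P(X), equating a1's and a2's payoffs gives 5q − 3 = −8q + 8 ⇒ q = 11/13.

16/13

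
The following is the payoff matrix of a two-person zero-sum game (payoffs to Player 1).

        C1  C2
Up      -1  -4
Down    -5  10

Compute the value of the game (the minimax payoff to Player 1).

-5/3

Row minima: Up → -4, Down → -5; maximin = -4.
Column maxima: C1 → -1, C2 → 10; minimax = -1.
-4 ≠ -1, so there is no saddle point; optimal play is mixed.
Let Player 1 play Up with probability p. Expected payoff against C1: (-1)p + (-5)(1−p) = 4p − 5; against C2: (-4)p + 10(1−p) = −14p + 10.
Setting these equal: 4p − 5 = −14p + 10 ⇒ 18p = 15 ⇒ p = 5/6, and the value is (4)·(5/6) − 5 = -5/3.
For Player 2: with q = P(C1), equating Up's and Down's payoffs gives 3q − 4 = −15q + 10 ⇒ q = 7/9.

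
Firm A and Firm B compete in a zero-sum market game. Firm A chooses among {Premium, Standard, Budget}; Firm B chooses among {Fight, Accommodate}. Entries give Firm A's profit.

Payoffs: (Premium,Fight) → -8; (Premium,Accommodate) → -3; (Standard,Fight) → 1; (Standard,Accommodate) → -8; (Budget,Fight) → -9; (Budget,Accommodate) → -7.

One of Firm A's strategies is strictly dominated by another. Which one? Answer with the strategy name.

Premium gives a strictly higher payoff than Budget against every column: -8 > -9, -3 > -7.
So Budget is strictly dominated and Firm A never plays it.

Budget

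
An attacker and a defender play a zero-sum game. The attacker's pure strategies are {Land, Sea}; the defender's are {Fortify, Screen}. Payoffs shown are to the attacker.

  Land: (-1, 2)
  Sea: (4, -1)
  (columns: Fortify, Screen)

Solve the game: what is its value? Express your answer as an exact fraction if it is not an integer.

Row minima: Land → -1, Sea → -1; maximin = -1.
Column maxima: Fortify → 4, Screen → 2; minimax = 2.
-1 ≠ 2, so there is no saddle point; optimal play is mixed.
Let the attacker play Land with probability p. Expected payoff against Fortify: (-1)p + 4(1−p) = −5p + 4; against Screen: 2p + (-1)(1−p) = 3p − 1.
Setting these equal: −5p + 4 = 3p − 1 ⇒ −8p = -5 ⇒ p = 5/8, and the value is (-5)·(5/8) + 4 = 7/8.
For the defender: with q = P(Fortify), equating Land's and Sea's payoffs gives −3q + 2 = 5q − 1 ⇒ q = 3/8.

7/8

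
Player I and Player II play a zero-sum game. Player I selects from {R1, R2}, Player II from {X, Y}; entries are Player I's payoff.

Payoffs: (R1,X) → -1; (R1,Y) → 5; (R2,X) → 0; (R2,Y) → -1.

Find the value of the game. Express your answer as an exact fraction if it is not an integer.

Row minima: R1 → -1, R2 → -1; maximin = -1.
Column maxima: X → 0, Y → 5; minimax = 0.
-1 ≠ 0, so there is no saddle point; optimal play is mixed.
Let Player I play R1 with probability p. Expected payoff against X: (-1)p + 0(1−p) = −p; against Y: 5p + (-1)(1−p) = 6p − 1.
Setting these equal: −p = 6p − 1 ⇒ −7p = -1 ⇒ p = 1/7, and the value is (-1)·(1/7) = -1/7.
For Player II: with q = P(X), equating R1's and R2's payoffs gives −6q + 5 = q − 1 ⇒ q = 6/7.

-1/7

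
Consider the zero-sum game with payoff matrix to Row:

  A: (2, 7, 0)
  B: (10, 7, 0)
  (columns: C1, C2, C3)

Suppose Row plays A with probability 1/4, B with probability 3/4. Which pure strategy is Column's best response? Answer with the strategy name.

C3

If Column plays C1, Row's expected payoff is (1/4)·2 + (3/4)·10 = 8.
If Column plays C2, Row's expected payoff is (1/4)·7 + (3/4)·7 = 7.
If Column plays C3, Row's expected payoff is (1/4)·0 + (3/4)·0 = 0.
Column minimizes Row's payoff; the smallest is 0, so the best response is C3.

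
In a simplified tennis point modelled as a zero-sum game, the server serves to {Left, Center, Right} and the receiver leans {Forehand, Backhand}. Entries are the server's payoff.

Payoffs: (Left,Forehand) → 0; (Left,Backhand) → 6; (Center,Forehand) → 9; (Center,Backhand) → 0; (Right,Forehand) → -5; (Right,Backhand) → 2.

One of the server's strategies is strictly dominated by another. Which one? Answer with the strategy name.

Right

Left gives a strictly higher payoff than Right against every column: 0 > -5, 6 > 2.
So Right is strictly dominated and the server never plays it.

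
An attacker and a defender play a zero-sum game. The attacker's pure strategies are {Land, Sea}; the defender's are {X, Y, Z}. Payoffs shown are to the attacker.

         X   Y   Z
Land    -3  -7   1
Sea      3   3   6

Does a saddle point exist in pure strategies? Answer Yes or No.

Row minima: Land → -7, Sea → 3; maximin = 3.
Column maxima: X → 3, Y → 3, Z → 6; minimax = 3.
maximin = minimax = 3, so a saddle point exists.

Yes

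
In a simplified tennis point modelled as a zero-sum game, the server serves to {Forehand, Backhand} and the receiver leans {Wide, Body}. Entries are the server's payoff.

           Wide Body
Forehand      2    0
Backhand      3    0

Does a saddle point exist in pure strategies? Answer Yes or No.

Row minima: Forehand → 0, Backhand → 0; maximin = 0.
Column maxima: Wide → 3, Body → 0; minimax = 0.
maximin = minimax = 0, so a saddle point exists.

Yes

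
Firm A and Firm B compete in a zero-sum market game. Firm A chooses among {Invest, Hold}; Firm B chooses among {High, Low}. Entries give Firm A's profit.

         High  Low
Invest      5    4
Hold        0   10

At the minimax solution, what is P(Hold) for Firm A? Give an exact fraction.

Row minima: Invest → 4, Hold → 0; maximin = 4.
Column maxima: High → 5, Low → 10; minimax = 5.
4 ≠ 5, so there is no saddle point; optimal play is mixed.
Let Firm A play Invest with probability p. Expected payoff against High: 5p + 0(1−p) = 5p; against Low: 4p + 10(1−p) = −6p + 10.
Setting these equal: 5p = −6p + 10 ⇒ 11p = 10 ⇒ p = 10/11, and the value is (5)·(10/11) = 50/11.
For Firm B: with q = P(High), equating Invest's and Hold's payoffs gives q + 4 = −10q + 10 ⇒ q = 6/11.

1/11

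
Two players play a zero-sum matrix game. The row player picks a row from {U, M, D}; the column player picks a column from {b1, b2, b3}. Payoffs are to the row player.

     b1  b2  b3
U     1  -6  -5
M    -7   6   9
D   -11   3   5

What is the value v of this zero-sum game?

Row minima: U → -6, M → -7, D → -11; maximin = -6.
Column maxima: b1 → 1, b2 → 6, b3 → 9; minimax = 1.
-6 ≠ 1, so there is no saddle point; optimal play is mixed.
D is strictly dominated by M, so the row player never plays it.
b3 is strictly dominated by b2 (it gives the row player strictly more in every row), so the column player never plays it.
On the remaining 2×2 (U, M vs b1, b2):
Let the row player play U with probability p. Expected payoff against b1: 1p + (-7)(1−p) = 8p − 7; against b2: (-6)p + 6(1−p) = −12p + 6.
Setting these equal: 8p − 7 = −12p + 6 ⇒ 20p = 13 ⇒ p = 13/20, and the value is (8)·(13/20) − 7 = -9/5.
For the column player: with q = P(b1), equating U's and M's payoffs gives 7q − 6 = −13q + 6 ⇒ q = 3/5.

-9/5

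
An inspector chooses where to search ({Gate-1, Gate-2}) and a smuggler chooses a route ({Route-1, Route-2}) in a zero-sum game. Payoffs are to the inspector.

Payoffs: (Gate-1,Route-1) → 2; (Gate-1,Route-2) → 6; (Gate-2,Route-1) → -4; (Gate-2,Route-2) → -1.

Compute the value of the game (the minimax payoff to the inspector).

Row minima: Gate-1 → 2, Gate-2 → -4; maximin = 2.
Column maxima: Route-1 → 2, Route-2 → 6; minimax = 2.
Since maximin = minimax = 2, there is a saddle point and the value is 2.

2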